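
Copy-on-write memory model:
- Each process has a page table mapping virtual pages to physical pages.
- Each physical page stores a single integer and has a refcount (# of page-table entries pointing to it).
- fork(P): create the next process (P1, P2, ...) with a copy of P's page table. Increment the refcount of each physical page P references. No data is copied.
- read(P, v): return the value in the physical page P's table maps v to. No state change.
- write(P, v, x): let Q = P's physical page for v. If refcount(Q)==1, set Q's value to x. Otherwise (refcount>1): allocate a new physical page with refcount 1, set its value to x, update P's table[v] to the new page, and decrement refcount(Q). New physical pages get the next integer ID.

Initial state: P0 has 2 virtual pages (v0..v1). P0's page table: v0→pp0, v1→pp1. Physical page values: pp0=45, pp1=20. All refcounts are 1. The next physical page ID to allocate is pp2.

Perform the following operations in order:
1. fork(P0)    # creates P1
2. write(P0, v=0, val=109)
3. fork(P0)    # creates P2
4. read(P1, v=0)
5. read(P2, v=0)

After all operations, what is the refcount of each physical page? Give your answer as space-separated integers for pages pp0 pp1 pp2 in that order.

Answer: 1 3 2

Derivation:
Op 1: fork(P0) -> P1. 2 ppages; refcounts: pp0:2 pp1:2
Op 2: write(P0, v0, 109). refcount(pp0)=2>1 -> COPY to pp2. 3 ppages; refcounts: pp0:1 pp1:2 pp2:1
Op 3: fork(P0) -> P2. 3 ppages; refcounts: pp0:1 pp1:3 pp2:2
Op 4: read(P1, v0) -> 45. No state change.
Op 5: read(P2, v0) -> 109. No state change.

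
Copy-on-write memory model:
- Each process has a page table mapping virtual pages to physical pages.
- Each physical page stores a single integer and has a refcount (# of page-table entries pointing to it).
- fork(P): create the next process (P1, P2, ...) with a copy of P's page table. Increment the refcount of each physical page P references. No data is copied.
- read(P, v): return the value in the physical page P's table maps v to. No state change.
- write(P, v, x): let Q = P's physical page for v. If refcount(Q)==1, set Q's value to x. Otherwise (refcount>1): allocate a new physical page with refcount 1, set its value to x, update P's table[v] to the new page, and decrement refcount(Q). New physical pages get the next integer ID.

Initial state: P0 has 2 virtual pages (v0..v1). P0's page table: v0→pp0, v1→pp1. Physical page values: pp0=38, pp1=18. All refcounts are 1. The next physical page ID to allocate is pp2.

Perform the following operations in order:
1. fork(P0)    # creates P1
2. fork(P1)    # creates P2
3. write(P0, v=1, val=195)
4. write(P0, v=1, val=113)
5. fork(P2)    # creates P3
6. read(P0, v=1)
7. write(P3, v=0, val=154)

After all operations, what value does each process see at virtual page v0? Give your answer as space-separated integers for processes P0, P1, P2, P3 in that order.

Op 1: fork(P0) -> P1. 2 ppages; refcounts: pp0:2 pp1:2
Op 2: fork(P1) -> P2. 2 ppages; refcounts: pp0:3 pp1:3
Op 3: write(P0, v1, 195). refcount(pp1)=3>1 -> COPY to pp2. 3 ppages; refcounts: pp0:3 pp1:2 pp2:1
Op 4: write(P0, v1, 113). refcount(pp2)=1 -> write in place. 3 ppages; refcounts: pp0:3 pp1:2 pp2:1
Op 5: fork(P2) -> P3. 3 ppages; refcounts: pp0:4 pp1:3 pp2:1
Op 6: read(P0, v1) -> 113. No state change.
Op 7: write(P3, v0, 154). refcount(pp0)=4>1 -> COPY to pp3. 4 ppages; refcounts: pp0:3 pp1:3 pp2:1 pp3:1
P0: v0 -> pp0 = 38
P1: v0 -> pp0 = 38
P2: v0 -> pp0 = 38
P3: v0 -> pp3 = 154

Answer: 38 38 38 154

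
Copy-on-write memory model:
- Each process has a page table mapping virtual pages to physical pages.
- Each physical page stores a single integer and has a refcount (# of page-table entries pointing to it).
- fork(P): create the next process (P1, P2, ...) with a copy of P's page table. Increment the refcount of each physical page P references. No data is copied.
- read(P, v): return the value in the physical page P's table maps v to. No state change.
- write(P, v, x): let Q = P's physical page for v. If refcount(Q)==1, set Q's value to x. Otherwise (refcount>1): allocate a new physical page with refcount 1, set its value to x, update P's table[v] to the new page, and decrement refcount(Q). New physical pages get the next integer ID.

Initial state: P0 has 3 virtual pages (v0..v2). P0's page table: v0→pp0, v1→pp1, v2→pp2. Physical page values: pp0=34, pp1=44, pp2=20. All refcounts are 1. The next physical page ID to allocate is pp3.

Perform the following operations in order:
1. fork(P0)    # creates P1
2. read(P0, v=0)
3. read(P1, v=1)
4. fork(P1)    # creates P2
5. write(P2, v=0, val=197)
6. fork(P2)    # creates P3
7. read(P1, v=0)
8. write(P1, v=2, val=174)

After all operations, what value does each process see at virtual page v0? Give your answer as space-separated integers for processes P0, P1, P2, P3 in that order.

Op 1: fork(P0) -> P1. 3 ppages; refcounts: pp0:2 pp1:2 pp2:2
Op 2: read(P0, v0) -> 34. No state change.
Op 3: read(P1, v1) -> 44. No state change.
Op 4: fork(P1) -> P2. 3 ppages; refcounts: pp0:3 pp1:3 pp2:3
Op 5: write(P2, v0, 197). refcount(pp0)=3>1 -> COPY to pp3. 4 ppages; refcounts: pp0:2 pp1:3 pp2:3 pp3:1
Op 6: fork(P2) -> P3. 4 ppages; refcounts: pp0:2 pp1:4 pp2:4 pp3:2
Op 7: read(P1, v0) -> 34. No state change.
Op 8: write(P1, v2, 174). refcount(pp2)=4>1 -> COPY to pp4. 5 ppages; refcounts: pp0:2 pp1:4 pp2:3 pp3:2 pp4:1
P0: v0 -> pp0 = 34
P1: v0 -> pp0 = 34
P2: v0 -> pp3 = 197
P3: v0 -> pp3 = 197

Answer: 34 34 197 197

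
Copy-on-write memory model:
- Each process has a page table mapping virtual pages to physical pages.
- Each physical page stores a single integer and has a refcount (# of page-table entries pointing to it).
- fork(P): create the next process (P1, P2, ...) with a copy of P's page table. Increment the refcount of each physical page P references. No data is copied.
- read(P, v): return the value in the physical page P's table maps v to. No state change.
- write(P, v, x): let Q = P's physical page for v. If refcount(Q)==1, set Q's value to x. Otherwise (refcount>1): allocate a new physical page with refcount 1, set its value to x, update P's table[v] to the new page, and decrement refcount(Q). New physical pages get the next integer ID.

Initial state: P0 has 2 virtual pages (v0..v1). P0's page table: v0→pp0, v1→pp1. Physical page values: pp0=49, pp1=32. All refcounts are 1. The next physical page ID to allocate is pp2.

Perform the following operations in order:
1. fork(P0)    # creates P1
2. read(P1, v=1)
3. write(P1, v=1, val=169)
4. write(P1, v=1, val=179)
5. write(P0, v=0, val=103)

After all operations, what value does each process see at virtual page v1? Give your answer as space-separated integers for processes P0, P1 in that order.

Op 1: fork(P0) -> P1. 2 ppages; refcounts: pp0:2 pp1:2
Op 2: read(P1, v1) -> 32. No state change.
Op 3: write(P1, v1, 169). refcount(pp1)=2>1 -> COPY to pp2. 3 ppages; refcounts: pp0:2 pp1:1 pp2:1
Op 4: write(P1, v1, 179). refcount(pp2)=1 -> write in place. 3 ppages; refcounts: pp0:2 pp1:1 pp2:1
Op 5: write(P0, v0, 103). refcount(pp0)=2>1 -> COPY to pp3. 4 ppages; refcounts: pp0:1 pp1:1 pp2:1 pp3:1
P0: v1 -> pp1 = 32
P1: v1 -> pp2 = 179

Answer: 32 179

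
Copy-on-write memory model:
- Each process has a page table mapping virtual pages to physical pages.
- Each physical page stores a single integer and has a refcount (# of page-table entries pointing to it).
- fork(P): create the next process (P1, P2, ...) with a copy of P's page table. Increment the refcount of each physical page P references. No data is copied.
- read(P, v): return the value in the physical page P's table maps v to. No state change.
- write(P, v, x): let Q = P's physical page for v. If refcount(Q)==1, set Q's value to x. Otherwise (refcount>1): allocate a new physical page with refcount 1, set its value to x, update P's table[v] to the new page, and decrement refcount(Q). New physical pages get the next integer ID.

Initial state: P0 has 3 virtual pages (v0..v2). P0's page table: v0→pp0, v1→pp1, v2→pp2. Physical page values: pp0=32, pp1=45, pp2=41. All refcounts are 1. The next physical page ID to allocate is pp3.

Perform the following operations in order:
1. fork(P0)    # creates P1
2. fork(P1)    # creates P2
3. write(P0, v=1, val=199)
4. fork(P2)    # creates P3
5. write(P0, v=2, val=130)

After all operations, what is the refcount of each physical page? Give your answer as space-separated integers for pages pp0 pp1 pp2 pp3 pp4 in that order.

Op 1: fork(P0) -> P1. 3 ppages; refcounts: pp0:2 pp1:2 pp2:2
Op 2: fork(P1) -> P2. 3 ppages; refcounts: pp0:3 pp1:3 pp2:3
Op 3: write(P0, v1, 199). refcount(pp1)=3>1 -> COPY to pp3. 4 ppages; refcounts: pp0:3 pp1:2 pp2:3 pp3:1
Op 4: fork(P2) -> P3. 4 ppages; refcounts: pp0:4 pp1:3 pp2:4 pp3:1
Op 5: write(P0, v2, 130). refcount(pp2)=4>1 -> COPY to pp4. 5 ppages; refcounts: pp0:4 pp1:3 pp2:3 pp3:1 pp4:1

Answer: 4 3 3 1 1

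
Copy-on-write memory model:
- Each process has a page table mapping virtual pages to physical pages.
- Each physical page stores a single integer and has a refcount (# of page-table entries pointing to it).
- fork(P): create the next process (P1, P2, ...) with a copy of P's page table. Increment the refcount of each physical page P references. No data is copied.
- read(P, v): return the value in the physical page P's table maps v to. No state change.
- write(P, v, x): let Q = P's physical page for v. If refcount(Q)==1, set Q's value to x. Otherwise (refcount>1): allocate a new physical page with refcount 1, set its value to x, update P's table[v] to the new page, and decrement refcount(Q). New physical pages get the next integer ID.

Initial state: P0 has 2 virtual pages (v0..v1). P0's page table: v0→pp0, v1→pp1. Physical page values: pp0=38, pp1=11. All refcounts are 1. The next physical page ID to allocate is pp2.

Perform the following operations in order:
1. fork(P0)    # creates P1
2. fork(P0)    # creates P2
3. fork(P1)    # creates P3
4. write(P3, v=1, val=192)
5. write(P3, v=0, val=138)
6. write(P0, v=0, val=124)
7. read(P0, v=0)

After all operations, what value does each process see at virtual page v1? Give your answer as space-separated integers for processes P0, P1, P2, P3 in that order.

Op 1: fork(P0) -> P1. 2 ppages; refcounts: pp0:2 pp1:2
Op 2: fork(P0) -> P2. 2 ppages; refcounts: pp0:3 pp1:3
Op 3: fork(P1) -> P3. 2 ppages; refcounts: pp0:4 pp1:4
Op 4: write(P3, v1, 192). refcount(pp1)=4>1 -> COPY to pp2. 3 ppages; refcounts: pp0:4 pp1:3 pp2:1
Op 5: write(P3, v0, 138). refcount(pp0)=4>1 -> COPY to pp3. 4 ppages; refcounts: pp0:3 pp1:3 pp2:1 pp3:1
Op 6: write(P0, v0, 124). refcount(pp0)=3>1 -> COPY to pp4. 5 ppages; refcounts: pp0:2 pp1:3 pp2:1 pp3:1 pp4:1
Op 7: read(P0, v0) -> 124. No state change.
P0: v1 -> pp1 = 11
P1: v1 -> pp1 = 11
P2: v1 -> pp1 = 11
P3: v1 -> pp2 = 192

Answer: 11 11 11 192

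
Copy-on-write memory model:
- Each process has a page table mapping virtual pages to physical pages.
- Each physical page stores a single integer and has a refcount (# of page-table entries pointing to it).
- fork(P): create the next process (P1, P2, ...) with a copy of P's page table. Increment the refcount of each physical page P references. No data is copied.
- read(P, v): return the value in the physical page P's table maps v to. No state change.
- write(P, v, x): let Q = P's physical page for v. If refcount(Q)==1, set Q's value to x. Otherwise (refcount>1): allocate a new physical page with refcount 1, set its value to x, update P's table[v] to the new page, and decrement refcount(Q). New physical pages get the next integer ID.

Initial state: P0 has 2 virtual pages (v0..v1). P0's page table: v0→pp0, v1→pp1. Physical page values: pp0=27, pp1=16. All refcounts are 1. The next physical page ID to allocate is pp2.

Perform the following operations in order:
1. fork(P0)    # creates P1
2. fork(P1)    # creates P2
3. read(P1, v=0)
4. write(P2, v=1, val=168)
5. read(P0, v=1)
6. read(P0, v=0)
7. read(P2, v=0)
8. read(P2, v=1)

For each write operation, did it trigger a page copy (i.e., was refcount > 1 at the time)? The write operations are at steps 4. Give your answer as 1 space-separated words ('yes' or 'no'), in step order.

Op 1: fork(P0) -> P1. 2 ppages; refcounts: pp0:2 pp1:2
Op 2: fork(P1) -> P2. 2 ppages; refcounts: pp0:3 pp1:3
Op 3: read(P1, v0) -> 27. No state change.
Op 4: write(P2, v1, 168). refcount(pp1)=3>1 -> COPY to pp2. 3 ppages; refcounts: pp0:3 pp1:2 pp2:1
Op 5: read(P0, v1) -> 16. No state change.
Op 6: read(P0, v0) -> 27. No state change.
Op 7: read(P2, v0) -> 27. No state change.
Op 8: read(P2, v1) -> 168. No state change.

yes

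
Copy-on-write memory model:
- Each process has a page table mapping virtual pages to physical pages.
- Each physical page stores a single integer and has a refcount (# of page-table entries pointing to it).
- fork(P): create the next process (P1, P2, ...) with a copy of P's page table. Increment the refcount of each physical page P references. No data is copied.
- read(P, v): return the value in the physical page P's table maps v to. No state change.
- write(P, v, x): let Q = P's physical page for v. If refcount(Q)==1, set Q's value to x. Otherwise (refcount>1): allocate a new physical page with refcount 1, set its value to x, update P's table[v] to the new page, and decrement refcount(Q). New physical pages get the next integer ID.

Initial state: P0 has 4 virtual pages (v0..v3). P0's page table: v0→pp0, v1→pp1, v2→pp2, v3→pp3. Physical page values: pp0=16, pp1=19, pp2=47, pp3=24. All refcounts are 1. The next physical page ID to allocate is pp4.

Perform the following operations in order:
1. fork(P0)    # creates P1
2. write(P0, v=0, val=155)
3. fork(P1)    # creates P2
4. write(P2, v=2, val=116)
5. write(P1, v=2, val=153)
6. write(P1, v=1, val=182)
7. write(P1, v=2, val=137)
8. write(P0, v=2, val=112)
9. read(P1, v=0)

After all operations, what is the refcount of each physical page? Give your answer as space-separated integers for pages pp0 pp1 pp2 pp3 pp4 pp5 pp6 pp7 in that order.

Op 1: fork(P0) -> P1. 4 ppages; refcounts: pp0:2 pp1:2 pp2:2 pp3:2
Op 2: write(P0, v0, 155). refcount(pp0)=2>1 -> COPY to pp4. 5 ppages; refcounts: pp0:1 pp1:2 pp2:2 pp3:2 pp4:1
Op 3: fork(P1) -> P2. 5 ppages; refcounts: pp0:2 pp1:3 pp2:3 pp3:3 pp4:1
Op 4: write(P2, v2, 116). refcount(pp2)=3>1 -> COPY to pp5. 6 ppages; refcounts: pp0:2 pp1:3 pp2:2 pp3:3 pp4:1 pp5:1
Op 5: write(P1, v2, 153). refcount(pp2)=2>1 -> COPY to pp6. 7 ppages; refcounts: pp0:2 pp1:3 pp2:1 pp3:3 pp4:1 pp5:1 pp6:1
Op 6: write(P1, v1, 182). refcount(pp1)=3>1 -> COPY to pp7. 8 ppages; refcounts: pp0:2 pp1:2 pp2:1 pp3:3 pp4:1 pp5:1 pp6:1 pp7:1
Op 7: write(P1, v2, 137). refcount(pp6)=1 -> write in place. 8 ppages; refcounts: pp0:2 pp1:2 pp2:1 pp3:3 pp4:1 pp5:1 pp6:1 pp7:1
Op 8: write(P0, v2, 112). refcount(pp2)=1 -> write in place. 8 ppages; refcounts: pp0:2 pp1:2 pp2:1 pp3:3 pp4:1 pp5:1 pp6:1 pp7:1
Op 9: read(P1, v0) -> 16. No state change.

Answer: 2 2 1 3 1 1 1 1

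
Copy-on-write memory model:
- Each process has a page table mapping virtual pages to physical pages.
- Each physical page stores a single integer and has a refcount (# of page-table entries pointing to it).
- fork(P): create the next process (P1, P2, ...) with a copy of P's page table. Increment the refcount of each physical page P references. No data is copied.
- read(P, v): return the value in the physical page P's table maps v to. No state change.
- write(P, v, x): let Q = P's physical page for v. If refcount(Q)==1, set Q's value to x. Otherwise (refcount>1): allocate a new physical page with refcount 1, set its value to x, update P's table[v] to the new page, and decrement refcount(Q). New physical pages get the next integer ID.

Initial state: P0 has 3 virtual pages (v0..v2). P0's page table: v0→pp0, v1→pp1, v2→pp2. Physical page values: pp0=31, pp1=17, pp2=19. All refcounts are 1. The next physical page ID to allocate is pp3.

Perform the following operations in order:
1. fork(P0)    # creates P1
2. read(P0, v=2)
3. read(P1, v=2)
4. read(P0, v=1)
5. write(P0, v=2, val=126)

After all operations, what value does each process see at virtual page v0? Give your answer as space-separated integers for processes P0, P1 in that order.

Op 1: fork(P0) -> P1. 3 ppages; refcounts: pp0:2 pp1:2 pp2:2
Op 2: read(P0, v2) -> 19. No state change.
Op 3: read(P1, v2) -> 19. No state change.
Op 4: read(P0, v1) -> 17. No state change.
Op 5: write(P0, v2, 126). refcount(pp2)=2>1 -> COPY to pp3. 4 ppages; refcounts: pp0:2 pp1:2 pp2:1 pp3:1
P0: v0 -> pp0 = 31
P1: v0 -> pp0 = 31

Answer: 31 31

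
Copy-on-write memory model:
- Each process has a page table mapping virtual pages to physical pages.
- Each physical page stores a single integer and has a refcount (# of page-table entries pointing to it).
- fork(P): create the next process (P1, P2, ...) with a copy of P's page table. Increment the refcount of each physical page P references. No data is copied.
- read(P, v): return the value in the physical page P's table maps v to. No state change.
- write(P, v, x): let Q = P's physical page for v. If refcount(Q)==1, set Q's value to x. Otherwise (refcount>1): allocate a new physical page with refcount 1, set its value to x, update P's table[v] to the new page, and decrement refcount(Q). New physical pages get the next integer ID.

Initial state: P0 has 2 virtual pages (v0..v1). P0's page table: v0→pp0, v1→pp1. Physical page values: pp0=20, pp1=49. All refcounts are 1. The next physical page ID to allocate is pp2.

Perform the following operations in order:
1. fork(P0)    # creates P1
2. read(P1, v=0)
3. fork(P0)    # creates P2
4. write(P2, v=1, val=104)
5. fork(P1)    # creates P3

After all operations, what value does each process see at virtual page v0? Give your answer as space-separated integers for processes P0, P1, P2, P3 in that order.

Op 1: fork(P0) -> P1. 2 ppages; refcounts: pp0:2 pp1:2
Op 2: read(P1, v0) -> 20. No state change.
Op 3: fork(P0) -> P2. 2 ppages; refcounts: pp0:3 pp1:3
Op 4: write(P2, v1, 104). refcount(pp1)=3>1 -> COPY to pp2. 3 ppages; refcounts: pp0:3 pp1:2 pp2:1
Op 5: fork(P1) -> P3. 3 ppages; refcounts: pp0:4 pp1:3 pp2:1
P0: v0 -> pp0 = 20
P1: v0 -> pp0 = 20
P2: v0 -> pp0 = 20
P3: v0 -> pp0 = 20

Answer: 20 20 20 20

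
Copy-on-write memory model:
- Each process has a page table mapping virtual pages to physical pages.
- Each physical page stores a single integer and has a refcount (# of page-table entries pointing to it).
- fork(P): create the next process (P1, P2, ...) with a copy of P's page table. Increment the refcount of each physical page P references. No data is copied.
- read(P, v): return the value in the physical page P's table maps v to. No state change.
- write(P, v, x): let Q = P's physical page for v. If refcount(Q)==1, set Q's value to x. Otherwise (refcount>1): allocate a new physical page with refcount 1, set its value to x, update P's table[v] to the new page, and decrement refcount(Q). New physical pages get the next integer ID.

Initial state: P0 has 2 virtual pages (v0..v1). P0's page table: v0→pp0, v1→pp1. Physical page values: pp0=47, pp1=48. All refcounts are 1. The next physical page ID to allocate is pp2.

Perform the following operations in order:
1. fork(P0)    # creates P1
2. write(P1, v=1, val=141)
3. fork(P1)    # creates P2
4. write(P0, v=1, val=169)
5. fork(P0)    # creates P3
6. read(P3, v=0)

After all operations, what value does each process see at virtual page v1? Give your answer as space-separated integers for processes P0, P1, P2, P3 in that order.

Op 1: fork(P0) -> P1. 2 ppages; refcounts: pp0:2 pp1:2
Op 2: write(P1, v1, 141). refcount(pp1)=2>1 -> COPY to pp2. 3 ppages; refcounts: pp0:2 pp1:1 pp2:1
Op 3: fork(P1) -> P2. 3 ppages; refcounts: pp0:3 pp1:1 pp2:2
Op 4: write(P0, v1, 169). refcount(pp1)=1 -> write in place. 3 ppages; refcounts: pp0:3 pp1:1 pp2:2
Op 5: fork(P0) -> P3. 3 ppages; refcounts: pp0:4 pp1:2 pp2:2
Op 6: read(P3, v0) -> 47. No state change.
P0: v1 -> pp1 = 169
P1: v1 -> pp2 = 141
P2: v1 -> pp2 = 141
P3: v1 -> pp1 = 169

Answer: 169 141 141 169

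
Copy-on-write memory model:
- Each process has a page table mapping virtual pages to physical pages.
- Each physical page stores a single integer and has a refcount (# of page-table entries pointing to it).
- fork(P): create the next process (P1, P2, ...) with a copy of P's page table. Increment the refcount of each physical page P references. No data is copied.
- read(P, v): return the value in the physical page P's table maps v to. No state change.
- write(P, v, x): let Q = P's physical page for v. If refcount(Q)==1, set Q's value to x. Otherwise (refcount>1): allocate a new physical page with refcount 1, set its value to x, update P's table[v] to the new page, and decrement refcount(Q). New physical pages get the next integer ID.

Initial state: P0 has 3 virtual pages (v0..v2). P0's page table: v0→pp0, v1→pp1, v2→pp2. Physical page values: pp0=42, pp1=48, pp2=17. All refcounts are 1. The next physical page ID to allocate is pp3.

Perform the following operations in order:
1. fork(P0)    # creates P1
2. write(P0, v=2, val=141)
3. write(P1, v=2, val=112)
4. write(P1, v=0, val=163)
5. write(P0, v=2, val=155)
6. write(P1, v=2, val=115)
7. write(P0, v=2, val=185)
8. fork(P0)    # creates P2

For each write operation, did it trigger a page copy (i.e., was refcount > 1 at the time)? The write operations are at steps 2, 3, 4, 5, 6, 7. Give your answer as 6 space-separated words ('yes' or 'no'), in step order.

Op 1: fork(P0) -> P1. 3 ppages; refcounts: pp0:2 pp1:2 pp2:2
Op 2: write(P0, v2, 141). refcount(pp2)=2>1 -> COPY to pp3. 4 ppages; refcounts: pp0:2 pp1:2 pp2:1 pp3:1
Op 3: write(P1, v2, 112). refcount(pp2)=1 -> write in place. 4 ppages; refcounts: pp0:2 pp1:2 pp2:1 pp3:1
Op 4: write(P1, v0, 163). refcount(pp0)=2>1 -> COPY to pp4. 5 ppages; refcounts: pp0:1 pp1:2 pp2:1 pp3:1 pp4:1
Op 5: write(P0, v2, 155). refcount(pp3)=1 -> write in place. 5 ppages; refcounts: pp0:1 pp1:2 pp2:1 pp3:1 pp4:1
Op 6: write(P1, v2, 115). refcount(pp2)=1 -> write in place. 5 ppages; refcounts: pp0:1 pp1:2 pp2:1 pp3:1 pp4:1
Op 7: write(P0, v2, 185). refcount(pp3)=1 -> write in place. 5 ppages; refcounts: pp0:1 pp1:2 pp2:1 pp3:1 pp4:1
Op 8: fork(P0) -> P2. 5 ppages; refcounts: pp0:2 pp1:3 pp2:1 pp3:2 pp4:1

yes no yes no no no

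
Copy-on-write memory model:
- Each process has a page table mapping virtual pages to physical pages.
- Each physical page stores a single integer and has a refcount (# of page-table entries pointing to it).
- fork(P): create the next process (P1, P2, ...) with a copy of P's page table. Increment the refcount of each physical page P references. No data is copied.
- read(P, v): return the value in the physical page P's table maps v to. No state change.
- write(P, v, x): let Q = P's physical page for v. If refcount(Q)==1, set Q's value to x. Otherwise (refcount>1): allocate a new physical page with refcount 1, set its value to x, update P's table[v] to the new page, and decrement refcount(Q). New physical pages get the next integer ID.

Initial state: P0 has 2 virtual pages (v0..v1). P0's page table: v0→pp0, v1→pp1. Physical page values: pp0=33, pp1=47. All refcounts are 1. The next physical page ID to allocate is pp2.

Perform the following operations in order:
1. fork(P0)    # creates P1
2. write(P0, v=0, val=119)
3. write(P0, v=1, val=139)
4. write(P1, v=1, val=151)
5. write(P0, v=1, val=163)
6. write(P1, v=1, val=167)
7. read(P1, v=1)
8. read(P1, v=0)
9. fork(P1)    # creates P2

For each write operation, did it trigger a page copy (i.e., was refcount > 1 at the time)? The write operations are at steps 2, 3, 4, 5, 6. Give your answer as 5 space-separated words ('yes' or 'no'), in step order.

Op 1: fork(P0) -> P1. 2 ppages; refcounts: pp0:2 pp1:2
Op 2: write(P0, v0, 119). refcount(pp0)=2>1 -> COPY to pp2. 3 ppages; refcounts: pp0:1 pp1:2 pp2:1
Op 3: write(P0, v1, 139). refcount(pp1)=2>1 -> COPY to pp3. 4 ppages; refcounts: pp0:1 pp1:1 pp2:1 pp3:1
Op 4: write(P1, v1, 151). refcount(pp1)=1 -> write in place. 4 ppages; refcounts: pp0:1 pp1:1 pp2:1 pp3:1
Op 5: write(P0, v1, 163). refcount(pp3)=1 -> write in place. 4 ppages; refcounts: pp0:1 pp1:1 pp2:1 pp3:1
Op 6: write(P1, v1, 167). refcount(pp1)=1 -> write in place. 4 ppages; refcounts: pp0:1 pp1:1 pp2:1 pp3:1
Op 7: read(P1, v1) -> 167. No state change.
Op 8: read(P1, v0) -> 33. No state change.
Op 9: fork(P1) -> P2. 4 ppages; refcounts: pp0:2 pp1:2 pp2:1 pp3:1

yes yes no no no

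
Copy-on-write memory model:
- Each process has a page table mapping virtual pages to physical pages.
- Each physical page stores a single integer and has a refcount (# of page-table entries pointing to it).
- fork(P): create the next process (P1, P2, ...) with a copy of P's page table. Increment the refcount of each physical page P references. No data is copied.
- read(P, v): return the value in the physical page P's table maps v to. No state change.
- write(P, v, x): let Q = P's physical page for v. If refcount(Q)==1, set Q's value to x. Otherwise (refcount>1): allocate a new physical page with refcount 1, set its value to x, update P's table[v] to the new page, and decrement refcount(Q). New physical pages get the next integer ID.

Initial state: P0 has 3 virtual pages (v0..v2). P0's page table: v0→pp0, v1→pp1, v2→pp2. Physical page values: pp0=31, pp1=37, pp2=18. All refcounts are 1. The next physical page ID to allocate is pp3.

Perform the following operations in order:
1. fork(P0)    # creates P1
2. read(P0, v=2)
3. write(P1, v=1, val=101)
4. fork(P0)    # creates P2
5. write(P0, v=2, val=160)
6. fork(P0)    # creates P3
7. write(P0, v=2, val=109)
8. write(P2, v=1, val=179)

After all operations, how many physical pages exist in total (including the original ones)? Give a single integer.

Op 1: fork(P0) -> P1. 3 ppages; refcounts: pp0:2 pp1:2 pp2:2
Op 2: read(P0, v2) -> 18. No state change.
Op 3: write(P1, v1, 101). refcount(pp1)=2>1 -> COPY to pp3. 4 ppages; refcounts: pp0:2 pp1:1 pp2:2 pp3:1
Op 4: fork(P0) -> P2. 4 ppages; refcounts: pp0:3 pp1:2 pp2:3 pp3:1
Op 5: write(P0, v2, 160). refcount(pp2)=3>1 -> COPY to pp4. 5 ppages; refcounts: pp0:3 pp1:2 pp2:2 pp3:1 pp4:1
Op 6: fork(P0) -> P3. 5 ppages; refcounts: pp0:4 pp1:3 pp2:2 pp3:1 pp4:2
Op 7: write(P0, v2, 109). refcount(pp4)=2>1 -> COPY to pp5. 6 ppages; refcounts: pp0:4 pp1:3 pp2:2 pp3:1 pp4:1 pp5:1
Op 8: write(P2, v1, 179). refcount(pp1)=3>1 -> COPY to pp6. 7 ppages; refcounts: pp0:4 pp1:2 pp2:2 pp3:1 pp4:1 pp5:1 pp6:1

Answer: 7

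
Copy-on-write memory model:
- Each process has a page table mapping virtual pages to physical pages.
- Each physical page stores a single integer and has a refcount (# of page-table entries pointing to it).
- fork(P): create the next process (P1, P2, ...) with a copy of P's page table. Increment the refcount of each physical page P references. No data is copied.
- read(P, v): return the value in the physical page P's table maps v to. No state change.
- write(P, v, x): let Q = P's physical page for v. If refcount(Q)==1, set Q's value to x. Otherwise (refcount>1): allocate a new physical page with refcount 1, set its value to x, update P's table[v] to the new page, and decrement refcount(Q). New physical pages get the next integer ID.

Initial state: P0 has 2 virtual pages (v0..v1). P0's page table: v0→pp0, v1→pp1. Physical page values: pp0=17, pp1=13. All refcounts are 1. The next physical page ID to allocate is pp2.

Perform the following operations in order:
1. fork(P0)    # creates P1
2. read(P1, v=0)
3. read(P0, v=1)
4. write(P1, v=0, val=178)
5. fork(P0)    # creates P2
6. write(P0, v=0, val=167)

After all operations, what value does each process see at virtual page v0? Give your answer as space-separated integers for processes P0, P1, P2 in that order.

Answer: 167 178 17

Derivation:
Op 1: fork(P0) -> P1. 2 ppages; refcounts: pp0:2 pp1:2
Op 2: read(P1, v0) -> 17. No state change.
Op 3: read(P0, v1) -> 13. No state change.
Op 4: write(P1, v0, 178). refcount(pp0)=2>1 -> COPY to pp2. 3 ppages; refcounts: pp0:1 pp1:2 pp2:1
Op 5: fork(P0) -> P2. 3 ppages; refcounts: pp0:2 pp1:3 pp2:1
Op 6: write(P0, v0, 167). refcount(pp0)=2>1 -> COPY to pp3. 4 ppages; refcounts: pp0:1 pp1:3 pp2:1 pp3:1
P0: v0 -> pp3 = 167
P1: v0 -> pp2 = 178
P2: v0 -> pp0 = 17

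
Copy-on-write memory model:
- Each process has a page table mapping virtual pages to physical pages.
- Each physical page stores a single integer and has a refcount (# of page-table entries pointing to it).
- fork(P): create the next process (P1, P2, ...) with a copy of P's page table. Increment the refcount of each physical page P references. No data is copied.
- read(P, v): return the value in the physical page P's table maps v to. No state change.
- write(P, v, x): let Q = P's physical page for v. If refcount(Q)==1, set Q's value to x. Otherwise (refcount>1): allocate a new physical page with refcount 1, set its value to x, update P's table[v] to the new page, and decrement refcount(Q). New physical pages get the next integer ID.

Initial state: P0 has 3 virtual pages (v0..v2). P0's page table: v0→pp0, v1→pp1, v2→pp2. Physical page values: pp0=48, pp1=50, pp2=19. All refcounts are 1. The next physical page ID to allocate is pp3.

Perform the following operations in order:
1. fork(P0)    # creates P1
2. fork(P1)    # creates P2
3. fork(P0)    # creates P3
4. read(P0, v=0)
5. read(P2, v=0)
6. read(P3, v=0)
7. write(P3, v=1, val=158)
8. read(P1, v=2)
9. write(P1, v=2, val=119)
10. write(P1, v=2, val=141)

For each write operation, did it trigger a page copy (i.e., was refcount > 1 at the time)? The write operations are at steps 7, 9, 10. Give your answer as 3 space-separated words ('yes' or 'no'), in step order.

Op 1: fork(P0) -> P1. 3 ppages; refcounts: pp0:2 pp1:2 pp2:2
Op 2: fork(P1) -> P2. 3 ppages; refcounts: pp0:3 pp1:3 pp2:3
Op 3: fork(P0) -> P3. 3 ppages; refcounts: pp0:4 pp1:4 pp2:4
Op 4: read(P0, v0) -> 48. No state change.
Op 5: read(P2, v0) -> 48. No state change.
Op 6: read(P3, v0) -> 48. No state change.
Op 7: write(P3, v1, 158). refcount(pp1)=4>1 -> COPY to pp3. 4 ppages; refcounts: pp0:4 pp1:3 pp2:4 pp3:1
Op 8: read(P1, v2) -> 19. No state change.
Op 9: write(P1, v2, 119). refcount(pp2)=4>1 -> COPY to pp4. 5 ppages; refcounts: pp0:4 pp1:3 pp2:3 pp3:1 pp4:1
Op 10: write(P1, v2, 141). refcount(pp4)=1 -> write in place. 5 ppages; refcounts: pp0:4 pp1:3 pp2:3 pp3:1 pp4:1

yes yes no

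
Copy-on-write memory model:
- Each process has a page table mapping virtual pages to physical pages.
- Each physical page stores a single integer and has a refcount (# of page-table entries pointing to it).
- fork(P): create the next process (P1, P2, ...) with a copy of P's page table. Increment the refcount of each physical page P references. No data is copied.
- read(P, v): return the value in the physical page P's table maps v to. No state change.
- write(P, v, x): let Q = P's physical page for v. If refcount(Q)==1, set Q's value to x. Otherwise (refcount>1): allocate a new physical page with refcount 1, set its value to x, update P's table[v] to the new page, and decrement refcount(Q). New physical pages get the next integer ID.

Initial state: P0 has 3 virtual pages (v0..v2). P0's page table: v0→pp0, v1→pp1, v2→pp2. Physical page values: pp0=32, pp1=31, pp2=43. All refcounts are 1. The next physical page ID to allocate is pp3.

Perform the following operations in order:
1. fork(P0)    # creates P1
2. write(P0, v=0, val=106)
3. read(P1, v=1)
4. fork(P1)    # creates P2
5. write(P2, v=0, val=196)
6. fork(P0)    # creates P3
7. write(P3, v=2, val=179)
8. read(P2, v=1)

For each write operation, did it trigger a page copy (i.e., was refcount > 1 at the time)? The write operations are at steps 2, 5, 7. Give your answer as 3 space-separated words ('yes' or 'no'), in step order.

Op 1: fork(P0) -> P1. 3 ppages; refcounts: pp0:2 pp1:2 pp2:2
Op 2: write(P0, v0, 106). refcount(pp0)=2>1 -> COPY to pp3. 4 ppages; refcounts: pp0:1 pp1:2 pp2:2 pp3:1
Op 3: read(P1, v1) -> 31. No state change.
Op 4: fork(P1) -> P2. 4 ppages; refcounts: pp0:2 pp1:3 pp2:3 pp3:1
Op 5: write(P2, v0, 196). refcount(pp0)=2>1 -> COPY to pp4. 5 ppages; refcounts: pp0:1 pp1:3 pp2:3 pp3:1 pp4:1
Op 6: fork(P0) -> P3. 5 ppages; refcounts: pp0:1 pp1:4 pp2:4 pp3:2 pp4:1
Op 7: write(P3, v2, 179). refcount(pp2)=4>1 -> COPY to pp5. 6 ppages; refcounts: pp0:1 pp1:4 pp2:3 pp3:2 pp4:1 pp5:1
Op 8: read(P2, v1) -> 31. No state change.

yes yes yes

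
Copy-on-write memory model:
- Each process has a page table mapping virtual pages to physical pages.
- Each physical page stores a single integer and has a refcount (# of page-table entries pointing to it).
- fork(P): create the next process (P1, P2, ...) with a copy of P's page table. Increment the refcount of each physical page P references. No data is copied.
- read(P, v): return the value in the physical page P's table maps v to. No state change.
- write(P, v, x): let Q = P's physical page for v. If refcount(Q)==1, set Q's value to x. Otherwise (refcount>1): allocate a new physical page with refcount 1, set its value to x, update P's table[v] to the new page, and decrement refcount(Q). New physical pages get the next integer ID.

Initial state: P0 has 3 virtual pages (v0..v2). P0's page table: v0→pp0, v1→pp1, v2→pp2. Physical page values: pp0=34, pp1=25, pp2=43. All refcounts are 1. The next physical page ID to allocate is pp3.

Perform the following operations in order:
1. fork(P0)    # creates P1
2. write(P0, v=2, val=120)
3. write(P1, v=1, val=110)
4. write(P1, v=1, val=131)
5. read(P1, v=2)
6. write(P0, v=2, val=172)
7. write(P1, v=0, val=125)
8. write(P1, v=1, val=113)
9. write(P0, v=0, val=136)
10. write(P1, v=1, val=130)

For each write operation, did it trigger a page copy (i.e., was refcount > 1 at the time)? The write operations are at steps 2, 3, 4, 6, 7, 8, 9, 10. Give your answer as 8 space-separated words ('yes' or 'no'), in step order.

Op 1: fork(P0) -> P1. 3 ppages; refcounts: pp0:2 pp1:2 pp2:2
Op 2: write(P0, v2, 120). refcount(pp2)=2>1 -> COPY to pp3. 4 ppages; refcounts: pp0:2 pp1:2 pp2:1 pp3:1
Op 3: write(P1, v1, 110). refcount(pp1)=2>1 -> COPY to pp4. 5 ppages; refcounts: pp0:2 pp1:1 pp2:1 pp3:1 pp4:1
Op 4: write(P1, v1, 131). refcount(pp4)=1 -> write in place. 5 ppages; refcounts: pp0:2 pp1:1 pp2:1 pp3:1 pp4:1
Op 5: read(P1, v2) -> 43. No state change.
Op 6: write(P0, v2, 172). refcount(pp3)=1 -> write in place. 5 ppages; refcounts: pp0:2 pp1:1 pp2:1 pp3:1 pp4:1
Op 7: write(P1, v0, 125). refcount(pp0)=2>1 -> COPY to pp5. 6 ppages; refcounts: pp0:1 pp1:1 pp2:1 pp3:1 pp4:1 pp5:1
Op 8: write(P1, v1, 113). refcount(pp4)=1 -> write in place. 6 ppages; refcounts: pp0:1 pp1:1 pp2:1 pp3:1 pp4:1 pp5:1
Op 9: write(P0, v0, 136). refcount(pp0)=1 -> write in place. 6 ppages; refcounts: pp0:1 pp1:1 pp2:1 pp3:1 pp4:1 pp5:1
Op 10: write(P1, v1, 130). refcount(pp4)=1 -> write in place. 6 ppages; refcounts: pp0:1 pp1:1 pp2:1 pp3:1 pp4:1 pp5:1

yes yes no no yes no no no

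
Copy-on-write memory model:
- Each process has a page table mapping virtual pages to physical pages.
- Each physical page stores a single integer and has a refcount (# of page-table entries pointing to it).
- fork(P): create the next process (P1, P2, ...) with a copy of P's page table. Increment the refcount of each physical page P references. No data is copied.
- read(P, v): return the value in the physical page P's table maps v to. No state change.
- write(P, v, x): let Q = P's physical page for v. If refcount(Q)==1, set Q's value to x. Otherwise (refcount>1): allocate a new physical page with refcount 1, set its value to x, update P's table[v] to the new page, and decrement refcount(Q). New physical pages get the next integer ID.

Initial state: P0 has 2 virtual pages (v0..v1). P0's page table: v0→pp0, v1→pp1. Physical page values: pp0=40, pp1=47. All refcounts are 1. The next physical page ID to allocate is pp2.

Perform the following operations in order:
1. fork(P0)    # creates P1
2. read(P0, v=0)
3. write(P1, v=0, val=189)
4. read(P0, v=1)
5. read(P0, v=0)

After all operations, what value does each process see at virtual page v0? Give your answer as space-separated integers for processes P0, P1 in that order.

Op 1: fork(P0) -> P1. 2 ppages; refcounts: pp0:2 pp1:2
Op 2: read(P0, v0) -> 40. No state change.
Op 3: write(P1, v0, 189). refcount(pp0)=2>1 -> COPY to pp2. 3 ppages; refcounts: pp0:1 pp1:2 pp2:1
Op 4: read(P0, v1) -> 47. No state change.
Op 5: read(P0, v0) -> 40. No state change.
P0: v0 -> pp0 = 40
P1: v0 -> pp2 = 189

Answer: 40 189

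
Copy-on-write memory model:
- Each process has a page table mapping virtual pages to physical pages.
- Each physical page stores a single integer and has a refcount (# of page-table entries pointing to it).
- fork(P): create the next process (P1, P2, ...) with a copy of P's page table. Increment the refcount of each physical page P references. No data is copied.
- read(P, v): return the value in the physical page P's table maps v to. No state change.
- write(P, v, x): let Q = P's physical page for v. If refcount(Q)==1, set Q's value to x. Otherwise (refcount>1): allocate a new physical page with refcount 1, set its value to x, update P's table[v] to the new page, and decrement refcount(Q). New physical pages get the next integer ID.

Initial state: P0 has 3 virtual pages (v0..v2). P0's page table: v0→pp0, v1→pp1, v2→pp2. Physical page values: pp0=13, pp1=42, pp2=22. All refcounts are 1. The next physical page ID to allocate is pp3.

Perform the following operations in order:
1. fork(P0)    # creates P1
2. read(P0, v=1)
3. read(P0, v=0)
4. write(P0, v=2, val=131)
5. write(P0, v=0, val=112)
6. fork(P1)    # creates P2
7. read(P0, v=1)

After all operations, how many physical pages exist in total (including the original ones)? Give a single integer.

Op 1: fork(P0) -> P1. 3 ppages; refcounts: pp0:2 pp1:2 pp2:2
Op 2: read(P0, v1) -> 42. No state change.
Op 3: read(P0, v0) -> 13. No state change.
Op 4: write(P0, v2, 131). refcount(pp2)=2>1 -> COPY to pp3. 4 ppages; refcounts: pp0:2 pp1:2 pp2:1 pp3:1
Op 5: write(P0, v0, 112). refcount(pp0)=2>1 -> COPY to pp4. 5 ppages; refcounts: pp0:1 pp1:2 pp2:1 pp3:1 pp4:1
Op 6: fork(P1) -> P2. 5 ppages; refcounts: pp0:2 pp1:3 pp2:2 pp3:1 pp4:1
Op 7: read(P0, v1) -> 42. No state change.

Answer: 5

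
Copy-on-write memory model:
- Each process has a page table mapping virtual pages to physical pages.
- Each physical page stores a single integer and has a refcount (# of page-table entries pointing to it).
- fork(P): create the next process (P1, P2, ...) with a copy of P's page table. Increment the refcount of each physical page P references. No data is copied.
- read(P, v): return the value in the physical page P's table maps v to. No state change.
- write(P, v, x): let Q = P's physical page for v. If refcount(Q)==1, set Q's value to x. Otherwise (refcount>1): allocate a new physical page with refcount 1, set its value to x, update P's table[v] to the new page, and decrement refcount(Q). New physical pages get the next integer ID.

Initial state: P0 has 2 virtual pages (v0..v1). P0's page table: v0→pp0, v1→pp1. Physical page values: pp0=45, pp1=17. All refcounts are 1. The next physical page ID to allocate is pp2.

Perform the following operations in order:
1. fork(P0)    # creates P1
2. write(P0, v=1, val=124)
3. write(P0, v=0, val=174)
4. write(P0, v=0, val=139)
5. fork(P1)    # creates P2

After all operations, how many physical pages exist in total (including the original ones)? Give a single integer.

Op 1: fork(P0) -> P1. 2 ppages; refcounts: pp0:2 pp1:2
Op 2: write(P0, v1, 124). refcount(pp1)=2>1 -> COPY to pp2. 3 ppages; refcounts: pp0:2 pp1:1 pp2:1
Op 3: write(P0, v0, 174). refcount(pp0)=2>1 -> COPY to pp3. 4 ppages; refcounts: pp0:1 pp1:1 pp2:1 pp3:1
Op 4: write(P0, v0, 139). refcount(pp3)=1 -> write in place. 4 ppages; refcounts: pp0:1 pp1:1 pp2:1 pp3:1
Op 5: fork(P1) -> P2. 4 ppages; refcounts: pp0:2 pp1:2 pp2:1 pp3:1

Answer: 4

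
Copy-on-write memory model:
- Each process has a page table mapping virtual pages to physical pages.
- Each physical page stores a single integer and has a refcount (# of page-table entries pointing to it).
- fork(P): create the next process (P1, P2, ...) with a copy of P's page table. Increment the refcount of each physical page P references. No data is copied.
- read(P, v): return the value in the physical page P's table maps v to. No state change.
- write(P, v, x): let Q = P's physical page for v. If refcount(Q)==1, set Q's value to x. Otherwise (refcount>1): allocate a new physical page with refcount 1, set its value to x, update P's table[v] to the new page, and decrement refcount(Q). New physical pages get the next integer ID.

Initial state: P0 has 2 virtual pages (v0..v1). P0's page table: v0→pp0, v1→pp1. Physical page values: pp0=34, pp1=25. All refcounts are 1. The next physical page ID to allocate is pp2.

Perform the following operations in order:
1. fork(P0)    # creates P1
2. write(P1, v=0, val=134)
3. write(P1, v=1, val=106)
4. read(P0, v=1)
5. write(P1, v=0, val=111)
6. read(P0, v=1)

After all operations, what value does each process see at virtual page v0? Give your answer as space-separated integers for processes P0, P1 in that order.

Answer: 34 111

Derivation:
Op 1: fork(P0) -> P1. 2 ppages; refcounts: pp0:2 pp1:2
Op 2: write(P1, v0, 134). refcount(pp0)=2>1 -> COPY to pp2. 3 ppages; refcounts: pp0:1 pp1:2 pp2:1
Op 3: write(P1, v1, 106). refcount(pp1)=2>1 -> COPY to pp3. 4 ppages; refcounts: pp0:1 pp1:1 pp2:1 pp3:1
Op 4: read(P0, v1) -> 25. No state change.
Op 5: write(P1, v0, 111). refcount(pp2)=1 -> write in place. 4 ppages; refcounts: pp0:1 pp1:1 pp2:1 pp3:1
Op 6: read(P0, v1) -> 25. No state change.
P0: v0 -> pp0 = 34
P1: v0 -> pp2 = 111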